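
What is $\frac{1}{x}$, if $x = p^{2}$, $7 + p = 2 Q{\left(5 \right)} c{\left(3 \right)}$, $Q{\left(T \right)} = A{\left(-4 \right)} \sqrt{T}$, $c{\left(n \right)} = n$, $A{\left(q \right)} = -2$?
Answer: $\frac{769}{450241} - \frac{168 \sqrt{5}}{450241} \approx 0.00087362$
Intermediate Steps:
$Q{\left(T \right)} = - 2 \sqrt{T}$
$p = -7 - 12 \sqrt{5}$ ($p = -7 + 2 \left(- 2 \sqrt{5}\right) 3 = -7 + - 4 \sqrt{5} \cdot 3 = -7 - 12 \sqrt{5} \approx -33.833$)
$x = \left(-7 - 12 \sqrt{5}\right)^{2} \approx 1144.7$
$\frac{1}{x} = \frac{1}{769 + 168 \sqrt{5}}$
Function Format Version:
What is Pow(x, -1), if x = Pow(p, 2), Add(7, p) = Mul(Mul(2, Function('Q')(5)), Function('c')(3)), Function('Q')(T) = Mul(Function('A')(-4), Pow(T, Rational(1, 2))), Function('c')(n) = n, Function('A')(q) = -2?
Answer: Add(Rational(769, 450241), Mul(Rational(-168, 450241), Pow(5, Rational(1, 2)))) ≈ 0.00087362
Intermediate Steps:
Function('Q')(T) = Mul(-2, Pow(T, Rational(1, 2)))
p = Add(-7, Mul(-12, Pow(5, Rational(1, 2)))) (p = Add(-7, Mul(Mul(2, Mul(-2, Pow(5, Rational(1, 2)))), 3)) = Add(-7, Mul(Mul(-4, Pow(5, Rational(1, 2))), 3)) = Add(-7, Mul(-12, Pow(5, Rational(1, 2)))) ≈ -33.833)
x = Pow(Add(-7, Mul(-12, Pow(5, Rational(1, 2)))), 2) ≈ 1144.7
Pow(x, -1) = Pow(Add(769, Mul(168, Pow(5, Rational(1, 2)))), -1)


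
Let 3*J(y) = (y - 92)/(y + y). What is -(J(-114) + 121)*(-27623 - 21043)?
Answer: 336484835/57 ≈ 5.9032e+6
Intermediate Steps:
J(y) = (-92 + y)/(6*y) (J(y) = ((y - 92)/(y + y))/3 = ((-92 + y)/((2*y)))/3 = ((-92 + y)*(1/(2*y)))/3 = ((-92 + y)/(2*y))/3 = (-92 + y)/(6*y))
-(J(-114) + 121)*(-27623 - 21043) = -((⅙)*(-92 - 114)/(-114) + 121)*(-27623 - 21043) = -((⅙)*(-1/114)*(-206) + 121)*(-48666) = -(103/342 + 121)*(-48666) = -41485*(-48666)/342 = -1*(-336484835/57) = 336484835/57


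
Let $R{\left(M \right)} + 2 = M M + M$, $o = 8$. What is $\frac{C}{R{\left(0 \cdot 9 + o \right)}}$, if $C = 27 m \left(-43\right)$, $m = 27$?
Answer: $- \frac{31347}{70} \approx -447.81$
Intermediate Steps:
$C = -31347$ ($C = 27 \cdot 27 \left(-43\right) = 729 \left(-43\right) = -31347$)
$R{\left(M \right)} = -2 + M + M^{2}$ ($R{\left(M \right)} = -2 + \left(M M + M\right) = -2 + \left(M^{2} + M\right) = -2 + \left(M + M^{2}\right) = -2 + M + M^{2}$)
$\frac{C}{R{\left(0 \cdot 9 + o \right)}} = - \frac{31347}{-2 + \left(0 \cdot 9 + 8\right) + \left(0 \cdot 9 + 8\right)^{2}} = - \frac{31347}{-2 + \left(0 + 8\right) + \left(0 + 8\right)^{2}} = - \frac{31347}{-2 + 8 + 8^{2}} = - \frac{31347}{-2 + 8 + 64} = - \frac{31347}{70}$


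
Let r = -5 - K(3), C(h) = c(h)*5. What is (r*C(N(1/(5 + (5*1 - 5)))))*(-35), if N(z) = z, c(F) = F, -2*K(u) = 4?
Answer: 105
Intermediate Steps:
K(u) = -2 (K(u) = -½*4 = -2)
C(h) = 5*h (C(h) = h*5 = 5*h)
r = -3 (r = -5 - 1*(-2) = -5 + 2 = -3)
(r*C(N(1/(5 + (5*1 - 5)))))*(-35) = -15/(5 + (5*1 - 5))*(-35) = -15/(5 + (5 - 5))*(-35) = -15/(5 + 0)*(-35) = -15/5*(-35) = -3*1*(-35) = -3*(-35) = 105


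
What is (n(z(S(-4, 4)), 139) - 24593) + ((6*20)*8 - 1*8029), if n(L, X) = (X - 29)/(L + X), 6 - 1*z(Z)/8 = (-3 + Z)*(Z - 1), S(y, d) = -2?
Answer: -2121244/67 ≈ -31660.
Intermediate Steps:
z(Z) = 48 - 8*(-1 + Z)*(-3 + Z) (z(Z) = 48 - 8*(-3 + Z)*(Z - 1) = 48 - 8*(-3 + Z)*(-1 + Z) = 48 - 8*(-1 + Z)*(-3 + Z))
n(L, X) = (-29 + X)/(L + X)
(n(z(S(-4, 4)), 139) - 24593) + ((6*20)*8 - 1*8029) = ((-29 + 139)/((24 - 8*(-2)² + 32*(-2)) + 139) - 24593) + ((6*20)*8 - 1*8029) = (110/((24 - 8*4 - 64) + 139) - 24593) + (120*8 - 8029) = (110/((24 - 32 - 64) + 139) - 24593) + (960 - 8029) = (110/(-72 + 139) - 24593) - 7069 = (110/67 - 24593) - 7069 = -1647621/67 - 7069 = -2121244/67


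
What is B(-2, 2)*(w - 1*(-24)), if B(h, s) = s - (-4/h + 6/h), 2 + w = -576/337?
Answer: 20514/337 ≈ 60.872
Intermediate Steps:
w = -1250/337 (w = -2 - 576/337 = -1250/337 ≈ -3.7092)
B(h, s) = s - 2/h
B(-2, 2)*(w - 1*(-24)) = (2 - 2/(-2))*(-1250/337 - 1*(-24)) = (2 - 2*(-½))*(-1250/337 + 24) = (2 + 1)*(6838/337) = 3*(6838/337) = 20514/337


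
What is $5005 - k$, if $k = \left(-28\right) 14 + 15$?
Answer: $5382$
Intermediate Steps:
$k = -377$ ($k = -392 + 15 = -377$)
$5005 - k = 5005 - -377 = 5005 + 377 = 5382$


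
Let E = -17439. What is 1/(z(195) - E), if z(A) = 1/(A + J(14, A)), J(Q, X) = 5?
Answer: 200/3487801 ≈ 5.7343e-5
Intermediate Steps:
z(A) = 1/(5 + A) (z(A) = 1/(A + 5) = 1/(5 + A))
1/(z(195) - E) = 1/(1/(5 + 195) - 1*(-17439)) = 1/(1/200 + 17439) = 1/(3487801/200) = 200/3487801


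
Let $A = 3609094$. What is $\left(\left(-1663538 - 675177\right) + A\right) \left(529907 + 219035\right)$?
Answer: $951440189018$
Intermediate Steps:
$\left(\left(-1663538 - 675177\right) + A\right) \left(529907 + 219035\right) = \left(\left(-1663538 - 675177\right) + 3609094\right) \left(529907 + 219035\right) = \left(-2338715 + 3609094\right) 748942 = 1270379 \cdot 748942 = 951440189018$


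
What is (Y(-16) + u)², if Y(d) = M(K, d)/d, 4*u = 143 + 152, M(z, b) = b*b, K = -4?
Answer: 53361/16 ≈ 3335.1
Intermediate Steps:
M(z, b) = b²
u = 295/4 (u = (143 + 152)/4 = (¼)*295 = 295/4 ≈ 73.750)
Y(d) = d (Y(d) = d²/d = d)
(Y(-16) + u)² = (-16 + 295/4)² = (231/4)² = 53361/16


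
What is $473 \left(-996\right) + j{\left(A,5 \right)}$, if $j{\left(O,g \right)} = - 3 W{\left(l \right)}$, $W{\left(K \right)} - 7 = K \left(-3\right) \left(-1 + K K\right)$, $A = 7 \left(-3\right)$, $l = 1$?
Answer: $-471129$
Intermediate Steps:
$A = -21$
$W{\left(K \right)} = 7 - 3 K \left(-1 + K^{2}\right)$ ($W{\left(K \right)} = 7 + K \left(-3\right) \left(-1 + K K\right) = 7 + - 3 K \left(-1 + K^{2}\right) = 7 - 3 K \left(-1 + K^{2}\right)$)
$j{\left(O,g \right)} = -21$ ($j{\left(O,g \right)} = - 3 \left(7 - 3 \cdot 1^{3} + 3 \cdot 1\right) = - 3 \left(7 - 3 + 3\right) = \left(-3\right) 7 = -21$)
$473 \left(-996\right) + j{\left(A,5 \right)} = 473 \left(-996\right) - 21 = -471108 - 21 = -471129$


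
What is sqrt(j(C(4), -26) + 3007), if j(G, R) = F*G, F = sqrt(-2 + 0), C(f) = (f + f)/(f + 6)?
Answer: sqrt(75175 + 20*I*sqrt(2))/5 ≈ 54.836 + 0.010316*I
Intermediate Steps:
C(f) = 2*f/(6 + f) (C(f) = (2*f)/(6 + f) = 2*f/(6 + f))
F = I*sqrt(2) (F = sqrt(-2) = I*sqrt(2) ≈ 1.4142*I)
j(G, R) = I*G*sqrt(2) (j(G, R) = (I*sqrt(2))*G = I*G*sqrt(2))
sqrt(j(C(4), -26) + 3007) = sqrt(I*(2*4/(6 + 4))*sqrt(2) + 3007) = sqrt(I*(2*4/10)*sqrt(2) + 3007) = sqrt(I*(2*4*(1/10))*sqrt(2) + 3007) = sqrt(I*(4/5)*sqrt(2) + 3007) = sqrt(4*I*sqrt(2)/5 + 3007) = sqrt(3007 + 4*I*sqrt(2)/5)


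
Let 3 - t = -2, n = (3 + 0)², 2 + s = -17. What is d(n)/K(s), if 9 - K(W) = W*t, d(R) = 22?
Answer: 11/52 ≈ 0.21154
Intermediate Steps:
s = -19 (s = -2 - 17 = -19)
n = 9 (n = 3² = 9)
t = 5 (t = 3 - 1*(-2) = 3 + 2 = 5)
K(W) = 9 - 5*W (K(W) = 9 - W*5 = 9 - 5*W)
d(n)/K(s) = 22/(9 - 5*(-19)) = 22/(9 + 95) = 22/104 = 22*(1/104) = 11/52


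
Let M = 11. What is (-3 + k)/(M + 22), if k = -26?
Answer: -29/33 ≈ -0.87879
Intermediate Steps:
(-3 + k)/(M + 22) = (-3 - 26)/(11 + 22) = -29/33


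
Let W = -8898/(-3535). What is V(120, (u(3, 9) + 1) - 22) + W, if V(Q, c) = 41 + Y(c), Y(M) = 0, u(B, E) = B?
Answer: 153833/3535 ≈ 43.517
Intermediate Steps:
V(Q, c) = 41 (V(Q, c) = 41 + 0 = 41)
W = 8898/3535 (W = -8898*(-1/3535) = 8898/3535 ≈ 2.5171)
V(120, (u(3, 9) + 1) - 22) + W = 41 + 8898/3535 = 153833/3535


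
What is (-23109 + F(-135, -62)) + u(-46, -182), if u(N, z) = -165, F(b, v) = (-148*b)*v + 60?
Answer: -1261974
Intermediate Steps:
F(b, v) = 60 - 148*b*v (F(b, v) = -148*b*v + 60 = 60 - 148*b*v)
(-23109 + F(-135, -62)) + u(-46, -182) = (-23109 + (60 - 148*(-135)*(-62))) - 165 = (-23109 + (60 - 1238760)) - 165 = (-23109 - 1238700) - 165 = -1261809 - 165 = -1261974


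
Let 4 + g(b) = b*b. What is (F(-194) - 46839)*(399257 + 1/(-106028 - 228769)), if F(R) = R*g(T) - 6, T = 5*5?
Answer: -7455179465965044/111599 ≈ -6.6803e+10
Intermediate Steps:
T = 25
g(b) = -4 + b² (g(b) = -4 + b*b = -4 + b²)
F(R) = -6 + 621*R (F(R) = R*(-4 + 25²) - 6 = R*(-4 + 625) - 6 = R*621 - 6 = 621*R - 6 = -6 + 621*R)
(F(-194) - 46839)*(399257 + 1/(-106028 - 228769)) = ((-6 + 621*(-194)) - 46839)*(399257 + 1/(-106028 - 228769)) = ((-6 - 120474) - 46839)*(399257 + 1/(-334797)) = (-120480 - 46839)*(399257 - 1/334797) = -167319*133670045828/334797 = -7455179465965044/111599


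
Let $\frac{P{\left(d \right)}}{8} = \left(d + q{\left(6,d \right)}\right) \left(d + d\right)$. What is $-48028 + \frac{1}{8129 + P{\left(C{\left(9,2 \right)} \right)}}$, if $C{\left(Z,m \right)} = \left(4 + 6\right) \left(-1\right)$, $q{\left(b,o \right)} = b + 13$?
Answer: $- \frac{321259291}{6689} \approx -48028.0$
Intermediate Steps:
$q{\left(b,o \right)} = 13 + b$
$C{\left(Z,m \right)} = -10$ ($C{\left(Z,m \right)} = 10 \left(-1\right) = -10$)
$P{\left(d \right)} = 16 d \left(19 + d\right)$ ($P{\left(d \right)} = 8 \left(d + \left(13 + 6\right)\right) \left(d + d\right) = 8 \left(d + 19\right) 2 d = 8 \left(19 + d\right) 2 d = 8 \cdot 2 d \left(19 + d\right) = 16 d \left(19 + d\right)$)
$-48028 + \frac{1}{8129 + P{\left(C{\left(9,2 \right)} \right)}} = -48028 + \frac{1}{8129 + 16 \left(-10\right) \left(19 - 10\right)} = -48028 + \frac{1}{8129 + 16 \left(-10\right) 9} = -48028 + \frac{1}{8129 - 1440} = -48028 + \frac{1}{6689} = - \frac{321259291}{6689}$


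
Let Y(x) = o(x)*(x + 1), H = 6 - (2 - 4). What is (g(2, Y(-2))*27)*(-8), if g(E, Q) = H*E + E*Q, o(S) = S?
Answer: -4320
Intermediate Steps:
H = 8 (H = 6 - 1*(-2) = 6 + 2 = 8)
Y(x) = x*(1 + x) (Y(x) = x*(x + 1) = x*(1 + x))
g(E, Q) = 8*E + E*Q
(g(2, Y(-2))*27)*(-8) = ((2*(8 - 2*(1 - 2)))*27)*(-8) = ((2*(8 - 2*(-1)))*27)*(-8) = ((2*(8 + 2))*27)*(-8) = ((2*10)*27)*(-8) = (20*27)*(-8) = 540*(-8) = -4320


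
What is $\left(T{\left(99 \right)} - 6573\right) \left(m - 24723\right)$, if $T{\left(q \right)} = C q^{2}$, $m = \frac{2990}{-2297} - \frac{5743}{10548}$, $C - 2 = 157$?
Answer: $- \frac{154933486292057549}{4038126} \approx -3.8368 \cdot 10^{10}$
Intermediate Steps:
$C = 159$ ($C = 2 + 157 = 159$)
$m = - \frac{44730191}{24228756}$ ($m = 2990 \left(- \frac{1}{2297}\right) - \frac{5743}{10548} = - \frac{2990}{2297} - \frac{5743}{10548} = - \frac{44730191}{24228756} \approx -1.8462$)
$T{\left(q \right)} = 159 q^{2}$
$\left(T{\left(99 \right)} - 6573\right) \left(m - 24723\right) = \left(159 \cdot 99^{2} - 6573\right) \left(- \frac{44730191}{24228756} - 24723\right) = \left(159 \cdot 9801 - 6573\right) \left(- \frac{599052264779}{24228756}\right) = \left(1558359 - 6573\right) \left(- \frac{599052264779}{24228756}\right) = 1551786 \left(- \frac{599052264779}{24228756}\right) = - \frac{154933486292057549}{4038126}$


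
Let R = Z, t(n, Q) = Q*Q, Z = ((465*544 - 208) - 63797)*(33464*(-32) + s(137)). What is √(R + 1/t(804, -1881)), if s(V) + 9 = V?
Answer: I*√715833294890313599/1881 ≈ 4.498e+5*I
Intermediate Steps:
s(V) = -9 + V
Z = -202317897600 (Z = ((465*544 - 208) - 63797)*(33464*(-32) + (-9 + 137)) = ((252960 - 208) - 63797)*(-1070848 + 128) = (252752 - 63797)*(-1070720) = 188955*(-1070720) = -202317897600)
t(n, Q) = Q²
R = -202317897600
√(R + 1/t(804, -1881)) = √(-202317897600 + 1/((-1881)²)) = √(-202317897600 + 1/3538161) = √(-715833294890313599/3538161) = I*√715833294890313599/1881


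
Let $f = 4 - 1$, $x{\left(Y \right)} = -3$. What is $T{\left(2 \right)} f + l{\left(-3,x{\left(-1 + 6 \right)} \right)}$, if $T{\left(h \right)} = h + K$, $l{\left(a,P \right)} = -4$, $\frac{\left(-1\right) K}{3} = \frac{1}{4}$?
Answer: $- \frac{1}{4} \approx -0.25$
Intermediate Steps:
$K = - \frac{3}{4} \approx -0.75$
$f = 3$ ($f = 4 - 1 = 3$)
$T{\left(h \right)} = - \frac{3}{4} + h$ ($T{\left(h \right)} = h - \frac{3}{4} = - \frac{3}{4} + h$)
$T{\left(2 \right)} f + l{\left(-3,x{\left(-1 + 6 \right)} \right)} = \left(- \frac{3}{4} + 2\right) 3 - 4 = \frac{5}{4} \cdot 3 - 4 = \frac{15}{4} - 4 = - \frac{1}{4}$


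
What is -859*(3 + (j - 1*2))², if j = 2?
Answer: -7731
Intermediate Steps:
-859*(3 + (j - 1*2))² = -859*(3 + (2 - 1*2))² = -859*(3 + (2 - 2))² = -859*(3 + 0)² = -859*3² = -859*9 = -7731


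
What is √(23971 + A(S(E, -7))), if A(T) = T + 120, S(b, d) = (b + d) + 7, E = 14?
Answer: √24105 ≈ 155.26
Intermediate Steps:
S(b, d) = 7 + b + d
A(T) = 120 + T
√(23971 + A(S(E, -7))) = √(23971 + (120 + (7 + 14 - 7))) = √(23971 + (120 + 14)) = √(23971 + 134) = √24105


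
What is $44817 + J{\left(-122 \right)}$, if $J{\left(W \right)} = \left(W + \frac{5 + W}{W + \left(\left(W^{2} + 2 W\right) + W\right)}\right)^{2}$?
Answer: $\frac{12373133750713}{207244816} \approx 59703.0$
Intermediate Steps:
$J{\left(W \right)} = \left(W + \frac{5 + W}{W^{2} + 4 W}\right)^{2}$ ($J{\left(W \right)} = \left(W + \frac{5 + W}{W + \left(W^{2} + 3 W\right)}\right)^{2} = \left(W + \frac{5 + W}{W^{2} + 4 W}\right)^{2}$)
$44817 + J{\left(-122 \right)} = 44817 + \frac{\left(5 - 122 + \left(-122\right)^{3} + 4 \left(-122\right)^{2}\right)^{2}}{14884 \left(4 - 122\right)^{2}} = 44817 + \frac{\left(5 - 122 - 1815848 + 4 \cdot 14884\right)^{2}}{14884 \cdot 13924} = 44817 + \frac{1}{14884} \cdot \frac{1}{13924} \left(5 - 122 - 1815848 + 59536\right)^{2} = 44817 + \frac{1}{14884} \cdot \frac{1}{13924} \left(-1756429\right)^{2} = 44817 + \frac{1}{14884} \cdot \frac{1}{13924} \cdot 3085042832041 = 44817 + \frac{3085042832041}{207244816} = \frac{12373133750713}{207244816}$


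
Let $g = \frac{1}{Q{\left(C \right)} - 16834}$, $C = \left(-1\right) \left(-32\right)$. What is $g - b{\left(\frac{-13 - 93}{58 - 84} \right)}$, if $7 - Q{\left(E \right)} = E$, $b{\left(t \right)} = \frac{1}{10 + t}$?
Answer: $- \frac{219350}{3085197} \approx -0.071098$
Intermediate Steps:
$C = 32$
$Q{\left(E \right)} = 7 - E$
$g = - \frac{1}{16859}$ ($g = \frac{1}{\left(7 - 32\right) - 16834} = \frac{1}{-25 - 16834} = \frac{1}{-16859} = - \frac{1}{16859} \approx -5.9315 \cdot 10^{-5}$)
$g - b{\left(\frac{-13 - 93}{58 - 84} \right)} = - \frac{1}{16859} - \frac{1}{10 + \frac{-13 - 93}{58 - 84}} = - \frac{1}{16859} - \frac{1}{10 - \frac{106}{-26}} = - \frac{1}{16859} - \frac{1}{10 - - \frac{53}{13}} = - \frac{1}{16859} - \frac{1}{10 + \frac{53}{13}} = - \frac{1}{16859} - \frac{1}{\frac{183}{13}} = - \frac{1}{16859} - \frac{13}{183} = - \frac{219350}{3085197}$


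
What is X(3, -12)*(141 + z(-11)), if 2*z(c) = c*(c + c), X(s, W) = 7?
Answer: 1834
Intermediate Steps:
z(c) = c**2 (z(c) = (c*(c + c))/2 = (c*(2*c))/2 = (2*c**2)/2 = c**2)
X(3, -12)*(141 + z(-11)) = 7*(141 + (-11)**2) = 7*(141 + 121) = 7*262 = 1834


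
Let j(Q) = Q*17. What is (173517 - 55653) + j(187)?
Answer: 121043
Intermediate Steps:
j(Q) = 17*Q
(173517 - 55653) + j(187) = (173517 - 55653) + 17*187 = 117864 + 3179 = 121043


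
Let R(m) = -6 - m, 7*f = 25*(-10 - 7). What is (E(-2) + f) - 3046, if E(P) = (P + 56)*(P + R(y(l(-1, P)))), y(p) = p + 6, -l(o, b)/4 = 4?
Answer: -20991/7 ≈ -2998.7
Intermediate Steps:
l(o, b) = -16 (l(o, b) = -4*4 = -16)
y(p) = 6 + p
f = -425/7 (f = (25*(-10 - 7))/7 = (25*(-17))/7 = (⅐)*(-425) = -425/7 ≈ -60.714)
E(P) = (4 + P)*(56 + P) (E(P) = (P + 56)*(P + (-6 - (6 - 16))) = (56 + P)*(P + (-6 - 1*(-10))) = (56 + P)*(P + (-6 + 10)) = (56 + P)*(P + 4) = (56 + P)*(4 + P) = (4 + P)*(56 + P))
(E(-2) + f) - 3046 = ((224 + (-2)² + 60*(-2)) - 425/7) - 3046 = ((224 + 4 - 120) - 425/7) - 3046 = (108 - 425/7) - 3046 = 331/7 - 3046 = -20991/7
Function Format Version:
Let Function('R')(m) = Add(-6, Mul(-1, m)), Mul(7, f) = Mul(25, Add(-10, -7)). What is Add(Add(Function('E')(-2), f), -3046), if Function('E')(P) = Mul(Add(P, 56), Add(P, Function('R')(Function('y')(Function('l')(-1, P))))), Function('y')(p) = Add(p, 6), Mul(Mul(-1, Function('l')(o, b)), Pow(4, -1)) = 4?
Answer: Rational(-20991, 7) ≈ -2998.7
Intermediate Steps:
Function('l')(o, b) = -16 (Function('l')(o, b) = Mul(-4, 4) = -16)
Function('y')(p) = Add(6, p)
f = Rational(-425, 7) (f = Mul(Rational(1, 7), Mul(25, Add(-10, -7))) = Mul(Rational(1, 7), Mul(25, -17)) = Mul(Rational(1, 7), -425) = Rational(-425, 7) ≈ -60.714)
Function('E')(P) = Mul(Add(4, P), Add(56, P)) (Function('E')(P) = Mul(Add(P, 56), Add(P, Add(-6, Mul(-1, Add(6, -16))))) = Mul(Add(56, P), Add(P, Add(-6, Mul(-1, -10)))) = Mul(Add(56, P), Add(P, Add(-6, 10))) = Mul(Add(56, P), Add(P, 4)) = Mul(Add(56, P), Add(4, P)) = Mul(Add(4, P), Add(56, P)))
Add(Add(Function('E')(-2), f), -3046) = Add(Add(Add(224, Pow(-2, 2), Mul(60, -2)), Rational(-425, 7)), -3046) = Add(Add(Add(224, 4, -120), Rational(-425, 7)), -3046) = Add(Add(108, Rational(-425, 7)), -3046) = Add(Rational(331, 7), -3046) = Rational(-20991, 7)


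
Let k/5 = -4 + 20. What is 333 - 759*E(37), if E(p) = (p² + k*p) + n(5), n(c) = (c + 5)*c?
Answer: -3323328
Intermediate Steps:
k = 80 (k = 5*(-4 + 20) = 5*16 = 80)
n(c) = c*(5 + c) (n(c) = (5 + c)*c = c*(5 + c))
E(p) = 50 + p² + 80*p (E(p) = (p² + 80*p) + 5*(5 + 5) = (p² + 80*p) + 5*10 = (p² + 80*p) + 50 = 50 + p² + 80*p)
333 - 759*E(37) = 333 - 759*(50 + 37² + 80*37) = 333 - 759*(50 + 1369 + 2960) = 333 - 759*4379 = 333 - 3323661 = -3323328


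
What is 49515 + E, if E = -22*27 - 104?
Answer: 48817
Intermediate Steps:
E = -698 (E = -594 - 104 = -698)
49515 + E = 49515 - 698 = 48817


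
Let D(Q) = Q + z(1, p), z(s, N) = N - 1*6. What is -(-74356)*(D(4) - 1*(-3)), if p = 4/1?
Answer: 371780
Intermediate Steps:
p = 4 (p = 4*1 = 4)
z(s, N) = -6 + N (z(s, N) = N - 6 = -6 + N)
D(Q) = -2 + Q (D(Q) = Q + (-6 + 4) = Q - 2 = -2 + Q)
-(-74356)*(D(4) - 1*(-3)) = -(-74356)*((-2 + 4) - 1*(-3)) = -(-74356)*(2 + 3) = -(-74356)*5 = -18589*(-20) = 371780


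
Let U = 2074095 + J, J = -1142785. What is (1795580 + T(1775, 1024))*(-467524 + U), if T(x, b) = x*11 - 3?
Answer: 841818896172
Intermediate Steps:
T(x, b) = -3 + 11*x (T(x, b) = 11*x - 3 = -3 + 11*x)
U = 931310 (U = 2074095 - 1142785 = 931310)
(1795580 + T(1775, 1024))*(-467524 + U) = (1795580 + (-3 + 11*1775))*(-467524 + 931310) = (1795580 + (-3 + 19525))*463786 = (1795580 + 19522)*463786 = 1815102*463786 = 841818896172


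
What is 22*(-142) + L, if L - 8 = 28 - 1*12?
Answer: -3100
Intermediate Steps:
L = 24 (L = 8 + (28 - 1*12) = 8 + (28 - 12) = 8 + 16 = 24)
22*(-142) + L = 22*(-142) + 24 = -3124 + 24 = -3100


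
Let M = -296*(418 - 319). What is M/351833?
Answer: -792/9509 ≈ -0.083290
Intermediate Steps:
M = -29304 (M = -296*99 = -29304)
M/351833 = -29304/351833 = -29304*1/351833 = -792/9509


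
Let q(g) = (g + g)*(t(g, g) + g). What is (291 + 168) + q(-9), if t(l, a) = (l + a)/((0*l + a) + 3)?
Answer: 567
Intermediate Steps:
t(l, a) = (a + l)/(3 + a) (t(l, a) = (a + l)/((0 + a) + 3) = (a + l)/(a + 3) = (a + l)/(3 + a))
q(g) = 2*g*(g + 2*g/(3 + g)) (q(g) = (g + g)*((g + g)/(3 + g) + g) = (2*g)*((2*g)/(3 + g) + g) = (2*g)*(2*g/(3 + g) + g) = (2*g)*(g + 2*g/(3 + g)) = 2*g*(g + 2*g/(3 + g)))
(291 + 168) + q(-9) = (291 + 168) + 2*(-9)²*(5 - 9)/(3 - 9) = 459 + 2*81*(-4)/(-6) = 459 + 2*81*(-⅙)*(-4) = 459 + 108 = 567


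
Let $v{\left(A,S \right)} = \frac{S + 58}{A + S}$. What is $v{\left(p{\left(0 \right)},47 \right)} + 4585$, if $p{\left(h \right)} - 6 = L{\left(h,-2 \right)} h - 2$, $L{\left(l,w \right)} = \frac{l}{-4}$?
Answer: $\frac{77980}{17} \approx 4587.1$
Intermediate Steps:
$L{\left(l,w \right)} = - \frac{l}{4}$ ($L{\left(l,w \right)} = l \left(- \frac{1}{4}\right) = - \frac{l}{4}$)
$p{\left(h \right)} = 4 - \frac{h^{2}}{4}$ ($p{\left(h \right)} = 6 + \left(- \frac{h}{4} h - 2\right) = 6 - \left(2 + \frac{h^{2}}{4}\right) = 4 - \frac{h^{2}}{4}$)
$v{\left(A,S \right)} = \frac{58 + S}{A + S}$
$v{\left(p{\left(0 \right)},47 \right)} + 4585 = \frac{58 + 47}{\left(4 - \frac{0^{2}}{4}\right) + 47} + 4585 = \frac{1}{\left(4 - 0\right) + 47} \cdot 105 + 4585 = \frac{1}{\left(4 + 0\right) + 47} \cdot 105 + 4585 = \frac{1}{4 + 47} \cdot 105 + 4585 = \frac{1}{51} \cdot 105 + 4585 = \frac{35}{17} + 4585 = \frac{77980}{17}$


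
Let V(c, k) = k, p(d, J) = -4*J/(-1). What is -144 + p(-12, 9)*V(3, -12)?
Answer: -576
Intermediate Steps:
p(d, J) = 4*J (p(d, J) = -4*J*(-1) = 4*J)
-144 + p(-12, 9)*V(3, -12) = -144 + (4*9)*(-12) = -144 + 36*(-12) = -144 - 432 = -576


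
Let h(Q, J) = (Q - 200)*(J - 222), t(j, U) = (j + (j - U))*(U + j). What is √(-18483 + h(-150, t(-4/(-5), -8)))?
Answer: √83409 ≈ 288.81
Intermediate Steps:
t(j, U) = (U + j)*(-U + 2*j) (t(j, U) = (-U + 2*j)*(U + j) = (U + j)*(-U + 2*j))
h(Q, J) = (-222 + J)*(-200 + Q) (h(Q, J) = (-200 + Q)*(-222 + J) = (-222 + J)*(-200 + Q))
√(-18483 + h(-150, t(-4/(-5), -8))) = √(-18483 + (44400 - 222*(-150) - 200*(-1*(-8)² + 2*(-4/(-5))² - (-32)/(-5)) + (-1*(-8)² + 2*(-4/(-5))² - (-32)/(-5))*(-150))) = √(-18483 + (44400 + 33300 - 200*(-1*64 + 2*(-4*(-⅕))² - (-32)*(-1)/5) + (-1*64 + 2*(-4*(-⅕))² - (-32)*(-1)/5)*(-150))) = √(-18483 + (44400 + 33300 - 200*(-64 + 2*(⅘)² - 8*⅘) + (-64 + 2*(⅘)² - 8*⅘)*(-150))) = √(-18483 + (44400 + 33300 - 200*(-64 + 2*(16/25) - 32/5) + (-64 + 2*(16/25) - 32/5)*(-150))) = √(-18483 + (44400 + 33300 - 200*(-64 + 32/25 - 32/5) + (-64 + 32/25 - 32/5)*(-150))) = √(-18483 + (44400 + 33300 - 200*(-1728/25) - 1728/25*(-150))) = √(-18483 + (44400 + 33300 + 13824 + 10368)) = √(-18483 + 101892) = √83409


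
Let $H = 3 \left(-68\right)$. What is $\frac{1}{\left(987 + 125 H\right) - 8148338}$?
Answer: $- \frac{1}{8172851} \approx -1.2236 \cdot 10^{-7}$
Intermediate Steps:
$H = -204$
$\frac{1}{\left(987 + 125 H\right) - 8148338} = \frac{1}{\left(987 + 125 \left(-204\right)\right) - 8148338} = \frac{1}{\left(987 - 25500\right) - 8148338} = \frac{1}{-24513 - 8148338} = \frac{1}{-8172851} = - \frac{1}{8172851}$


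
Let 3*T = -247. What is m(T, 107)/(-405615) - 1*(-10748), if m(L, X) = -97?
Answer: 4359550117/405615 ≈ 10748.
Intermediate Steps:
T = -247/3 (T = (1/3)*(-247) = -247/3 ≈ -82.333)
m(T, 107)/(-405615) - 1*(-10748) = -97/(-405615) - 1*(-10748) = -97*(-1/405615) + 10748 = 97/405615 + 10748 = 4359550117/405615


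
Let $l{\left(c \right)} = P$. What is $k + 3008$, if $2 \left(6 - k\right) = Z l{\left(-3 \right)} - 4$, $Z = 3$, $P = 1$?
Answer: $\frac{6029}{2} \approx 3014.5$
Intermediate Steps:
$l{\left(c \right)} = 1$
$k = \frac{13}{2}$ ($k = 6 - \frac{3 \cdot 1 - 4}{2} = 6 - \frac{3 - 4}{2} = 6 - - \frac{1}{2} = 6 + \frac{1}{2} = \frac{13}{2} \approx 6.5$)
$k + 3008 = \frac{13}{2} + 3008 = \frac{6029}{2}$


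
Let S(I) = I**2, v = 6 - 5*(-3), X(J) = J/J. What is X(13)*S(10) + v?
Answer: 121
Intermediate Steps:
X(J) = 1
v = 21 (v = 6 + 15 = 21)
X(13)*S(10) + v = 1*10**2 + 21 = 1*100 + 21 = 100 + 21 = 121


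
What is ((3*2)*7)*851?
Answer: 35742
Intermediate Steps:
((3*2)*7)*851 = (6*7)*851 = 42*851 = 35742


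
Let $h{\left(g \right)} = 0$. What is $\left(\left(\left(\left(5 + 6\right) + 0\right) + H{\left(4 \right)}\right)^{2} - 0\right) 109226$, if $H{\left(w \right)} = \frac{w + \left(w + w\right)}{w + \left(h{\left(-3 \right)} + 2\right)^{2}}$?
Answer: $\frac{34133125}{2} \approx 1.7067 \cdot 10^{7}$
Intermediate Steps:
$H{\left(w \right)} = \frac{3 w}{4 + w}$ ($H{\left(w \right)} = \frac{w + \left(w + w\right)}{w + \left(0 + 2\right)^{2}} = \frac{w + 2 w}{w + 2^{2}} = \frac{3 w}{w + 4} = \frac{3 w}{4 + w}$)
$\left(\left(\left(\left(5 + 6\right) + 0\right) + H{\left(4 \right)}\right)^{2} - 0\right) 109226 = \left(\left(\left(\left(5 + 6\right) + 0\right) + 3 \cdot 4 \frac{1}{4 + 4}\right)^{2} - 0\right) 109226 = \left(\left(\left(11 + 0\right) + 3 \cdot 4 \cdot \frac{1}{8}\right)^{2} + 0\right) 109226 = \left(\left(11 + 3 \cdot 4 \cdot \frac{1}{8}\right)^{2} + 0\right) 109226 = \left(\left(11 + \frac{3}{2}\right)^{2} + 0\right) 109226 = \left(\left(\frac{25}{2}\right)^{2} + 0\right) 109226 = \left(\frac{625}{4} + 0\right) 109226 = \frac{625}{4} \cdot 109226 = \frac{34133125}{2}$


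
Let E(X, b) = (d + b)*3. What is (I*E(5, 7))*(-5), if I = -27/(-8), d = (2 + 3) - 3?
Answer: -3645/8 ≈ -455.63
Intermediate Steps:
d = 2 (d = 5 - 3 = 2)
E(X, b) = 6 + 3*b (E(X, b) = (2 + b)*3 = 6 + 3*b)
I = 27/8 (I = -27*(-⅛) = 27/8 ≈ 3.3750)
(I*E(5, 7))*(-5) = (27*(6 + 3*7)/8)*(-5) = (27*(6 + 21)/8)*(-5) = ((27/8)*27)*(-5) = (729/8)*(-5) = -3645/8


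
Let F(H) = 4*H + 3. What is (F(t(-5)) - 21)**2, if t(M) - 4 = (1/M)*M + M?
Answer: 324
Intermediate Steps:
t(M) = 5 + M (t(M) = 4 + ((1/M)*M + M) = 4 + (M/M + M) = 4 + (1 + M) = 5 + M)
F(H) = 3 + 4*H
(F(t(-5)) - 21)**2 = ((3 + 4*(5 - 5)) - 21)**2 = ((3 + 4*0) - 21)**2 = ((3 + 0) - 21)**2 = (3 - 21)**2 = (-18)**2 = 324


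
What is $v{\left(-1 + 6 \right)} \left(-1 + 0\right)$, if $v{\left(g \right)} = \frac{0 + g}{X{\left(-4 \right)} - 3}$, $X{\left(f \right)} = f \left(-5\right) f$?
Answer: $\frac{5}{83} \approx 0.060241$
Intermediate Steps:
$X{\left(f \right)} = - 5 f^{2}$ ($X{\left(f \right)} = - 5 f f = - 5 f^{2}$)
$v{\left(g \right)} = - \frac{g}{83}$ ($v{\left(g \right)} = \frac{0 + g}{- 5 \left(-4\right)^{2} - 3} = \frac{g}{\left(-5\right) 16 - 3} = \frac{g}{-80 - 3} = \frac{g}{-83} = g \left(- \frac{1}{83}\right) = - \frac{g}{83}$)
$v{\left(-1 + 6 \right)} \left(-1 + 0\right) = - \frac{-1 + 6}{83} \left(-1 + 0\right) = \left(- \frac{1}{83}\right) 5 \left(-1\right) = \left(- \frac{5}{83}\right) \left(-1\right) = \frac{5}{83}$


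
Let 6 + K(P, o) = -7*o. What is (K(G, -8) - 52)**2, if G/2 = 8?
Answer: 4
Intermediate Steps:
G = 16 (G = 2*8 = 16)
K(P, o) = -6 - 7*o
(K(G, -8) - 52)**2 = ((-6 - 7*(-8)) - 52)**2 = ((-6 + 56) - 52)**2 = (50 - 52)**2 = (-2)**2 = 4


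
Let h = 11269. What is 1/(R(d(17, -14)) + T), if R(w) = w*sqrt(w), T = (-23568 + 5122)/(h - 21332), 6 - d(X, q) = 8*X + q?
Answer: 92811049/79031432205570 + 5873310202*I*sqrt(29)/39515716102785 ≈ 1.1744e-6 + 0.00080041*I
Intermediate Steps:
d(X, q) = 6 - q - 8*X (d(X, q) = 6 - (8*X + q) = 6 - (q + 8*X) = 6 + (-q - 8*X) = 6 - q - 8*X)
T = 18446/10063 (T = (-23568 + 5122)/(11269 - 21332) = -18446/(-10063) = -18446*(-1/10063) = 18446/10063 ≈ 1.8331)
R(w) = w**(3/2)
1/(R(d(17, -14)) + T) = 1/((6 - 1*(-14) - 8*17)**(3/2) + 18446/10063) = 1/((6 + 14 - 136)**(3/2) + 18446/10063) = 1/((-116)**(3/2) + 18446/10063) = 1/(-232*I*sqrt(29) + 18446/10063) = 1/(18446/10063 - 232*I*sqrt(29))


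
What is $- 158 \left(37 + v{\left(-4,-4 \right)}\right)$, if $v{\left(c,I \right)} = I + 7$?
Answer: $-6320$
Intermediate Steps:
$v{\left(c,I \right)} = 7 + I$
$- 158 \left(37 + v{\left(-4,-4 \right)}\right) = - 158 \left(37 + \left(7 - 4\right)\right) = - 158 \left(37 + 3\right) = \left(-158\right) 40 = -6320$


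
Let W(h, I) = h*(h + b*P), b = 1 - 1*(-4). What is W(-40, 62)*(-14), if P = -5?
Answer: -36400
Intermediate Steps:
b = 5 (b = 1 + 4 = 5)
W(h, I) = h*(-25 + h) (W(h, I) = h*(h + 5*(-5)) = h*(h - 25) = h*(-25 + h))
W(-40, 62)*(-14) = -40*(-25 - 40)*(-14) = -40*(-65)*(-14) = 2600*(-14) = -36400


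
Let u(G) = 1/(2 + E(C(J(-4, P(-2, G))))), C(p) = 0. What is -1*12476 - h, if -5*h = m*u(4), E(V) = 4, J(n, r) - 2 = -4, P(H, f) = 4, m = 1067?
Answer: -373213/30 ≈ -12440.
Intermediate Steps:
J(n, r) = -2 (J(n, r) = 2 - 4 = -2)
u(G) = 1/6 (u(G) = 1/(2 + 4) = 1/6)
h = -1067/30 (h = -1067/(5*6) = -1/5*1067/6 = -1067/30 ≈ -35.567)
-1*12476 - h = -1*12476 - 1*(-1067/30) = -12476 + 1067/30 = -373213/30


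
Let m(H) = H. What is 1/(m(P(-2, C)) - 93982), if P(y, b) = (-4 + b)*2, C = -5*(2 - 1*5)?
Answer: -1/93960 ≈ -1.0643e-5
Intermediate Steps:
C = 15 (C = -5*(2 - 5) = -5*(-3) = 15)
P(y, b) = -8 + 2*b
1/(m(P(-2, C)) - 93982) = 1/((-8 + 2*15) - 93982) = 1/((-8 + 30) - 93982) = 1/(22 - 93982) = 1/(-93960) = -1/93960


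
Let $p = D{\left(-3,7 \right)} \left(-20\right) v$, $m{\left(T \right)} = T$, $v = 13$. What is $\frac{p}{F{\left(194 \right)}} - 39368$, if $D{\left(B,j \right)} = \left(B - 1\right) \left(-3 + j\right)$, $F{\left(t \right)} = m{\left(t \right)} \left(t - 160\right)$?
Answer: $- \frac{64916792}{1649} \approx -39367.0$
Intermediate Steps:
$F{\left(t \right)} = t \left(-160 + t\right)$ ($F{\left(t \right)} = t \left(t - 160\right) = t \left(-160 + t\right)$)
$D{\left(B,j \right)} = \left(-1 + B\right) \left(-3 + j\right)$
$p = 4160$ ($p = \left(3 - 7 - -9 - 21\right) \left(-20\right) 13 = \left(3 - 7 + 9 - 21\right) \left(-20\right) 13 = \left(-16\right) \left(-20\right) 13 = 320 \cdot 13 = 4160$)
$\frac{p}{F{\left(194 \right)}} - 39368 = \frac{4160}{194 \left(-160 + 194\right)} - 39368 = \frac{4160}{194 \cdot 34} - 39368 = \frac{4160}{6596} - 39368 = 4160 \cdot \frac{1}{6596} - 39368 = \frac{1040}{1649} - 39368 = - \frac{64916792}{1649}$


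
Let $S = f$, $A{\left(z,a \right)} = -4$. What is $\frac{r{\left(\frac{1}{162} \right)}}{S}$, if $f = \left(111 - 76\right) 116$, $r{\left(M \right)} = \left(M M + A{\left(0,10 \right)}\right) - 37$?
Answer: $- \frac{1076003}{106550640} \approx -0.010099$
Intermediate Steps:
$r{\left(M \right)} = -41 + M^{2}$ ($r{\left(M \right)} = \left(M M - 4\right) - 37 = \left(M^{2} - 4\right) - 37 = \left(-4 + M^{2}\right) - 37 = -41 + M^{2}$)
$f = 4060$ ($f = 35 \cdot 116 = 4060$)
$S = 4060$
$\frac{r{\left(\frac{1}{162} \right)}}{S} = \frac{-41 + \left(\frac{1}{162}\right)^{2}}{4060} = \left(-41 + \left(\frac{1}{162}\right)^{2}\right) \frac{1}{4060} = \left(-41 + \frac{1}{26244}\right) \frac{1}{4060} = \left(- \frac{1076003}{26244}\right) \frac{1}{4060} = - \frac{1076003}{106550640}$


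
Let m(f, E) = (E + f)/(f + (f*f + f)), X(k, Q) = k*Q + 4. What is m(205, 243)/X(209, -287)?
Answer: -448/2545208865 ≈ -1.7602e-7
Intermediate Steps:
X(k, Q) = 4 + Q*k (X(k, Q) = Q*k + 4 = 4 + Q*k)
m(f, E) = (E + f)/(f**2 + 2*f) (m(f, E) = (E + f)/(f + (f**2 + f)) = (E + f)/(f + (f + f**2)) = (E + f)/(f**2 + 2*f))
m(205, 243)/X(209, -287) = ((243 + 205)/(205*(2 + 205)))/(4 - 287*209) = ((1/205)*448/207)/(4 - 59983) = ((1/205)*(1/207)*448)/(-59979) = (448/42435)*(-1/59979) = -448/2545208865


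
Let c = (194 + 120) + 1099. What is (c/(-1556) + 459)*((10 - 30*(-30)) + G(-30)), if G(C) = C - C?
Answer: 324319905/778 ≈ 4.1686e+5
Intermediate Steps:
G(C) = 0
c = 1413 (c = 314 + 1099 = 1413)
(c/(-1556) + 459)*((10 - 30*(-30)) + G(-30)) = (1413/(-1556) + 459)*((10 - 30*(-30)) + 0) = (1413*(-1/1556) + 459)*((10 + 900) + 0) = (-1413/1556 + 459)*(910 + 0) = (712791/1556)*910 = 324319905/778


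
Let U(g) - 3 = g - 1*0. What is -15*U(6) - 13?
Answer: -148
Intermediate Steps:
U(g) = 3 + g (U(g) = 3 + (g - 1*0) = 3 + (g + 0) = 3 + g)
-15*U(6) - 13 = -15*(3 + 6) - 13 = -15*9 - 13 = -135 - 13 = -148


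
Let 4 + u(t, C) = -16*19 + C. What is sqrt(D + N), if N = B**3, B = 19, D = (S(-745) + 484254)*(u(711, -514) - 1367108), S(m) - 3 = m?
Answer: 3*I*sqrt(73490062589) ≈ 8.1327e+5*I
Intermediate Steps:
S(m) = 3 + m
u(t, C) = -308 + C (u(t, C) = -4 + (-16*19 + C) = -4 + (-304 + C) = -308 + C)
D = -661410570160 (D = ((3 - 745) + 484254)*((-308 - 514) - 1367108) = (-742 + 484254)*(-822 - 1367108) = 483512*(-1367930) = -661410570160)
N = 6859 (N = 19**3 = 6859)
sqrt(D + N) = sqrt(-661410570160 + 6859) = sqrt(-661410563301) = 3*I*sqrt(73490062589)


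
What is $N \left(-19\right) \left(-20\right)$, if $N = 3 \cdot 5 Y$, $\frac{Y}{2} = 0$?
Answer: $0$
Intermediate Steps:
$Y = 0$ ($Y = 2 \cdot 0 = 0$)
$N = 0$ ($N = 3 \cdot 5 \cdot 0 = 15 \cdot 0 = 0$)
$N \left(-19\right) \left(-20\right) = 0 \left(-19\right) \left(-20\right) = 0 \left(-20\right) = 0$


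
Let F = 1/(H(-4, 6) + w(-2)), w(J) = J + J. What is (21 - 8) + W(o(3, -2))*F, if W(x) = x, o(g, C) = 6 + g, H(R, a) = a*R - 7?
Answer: 446/35 ≈ 12.743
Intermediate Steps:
H(R, a) = -7 + R*a (H(R, a) = R*a - 7 = -7 + R*a)
w(J) = 2*J
F = -1/35 (F = 1/((-7 - 4*6) + 2*(-2)) = 1/((-7 - 24) - 4) = 1/(-31 - 4) = 1/(-35) = -1/35 ≈ -0.028571)
(21 - 8) + W(o(3, -2))*F = (21 - 8) + (6 + 3)*(-1/35) = 13 + 9*(-1/35) = 13 - 9/35 = 446/35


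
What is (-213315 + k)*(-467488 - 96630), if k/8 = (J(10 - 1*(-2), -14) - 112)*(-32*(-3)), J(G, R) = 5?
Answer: 166691791938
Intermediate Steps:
k = -82176 (k = 8*((5 - 112)*(-32*(-3))) = 8*(-107*96) = 8*(-10272) = -82176)
(-213315 + k)*(-467488 - 96630) = (-213315 - 82176)*(-467488 - 96630) = -295491*(-564118) = 166691791938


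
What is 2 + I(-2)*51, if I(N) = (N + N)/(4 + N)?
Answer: -100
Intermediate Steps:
I(N) = 2*N/(4 + N) (I(N) = (2*N)/(4 + N) = 2*N/(4 + N))
2 + I(-2)*51 = 2 + (2*(-2)/(4 - 2))*51 = 2 + (2*(-2)/2)*51 = 2 + (2*(-2)*(1/2))*51 = 2 - 2*51 = 2 - 102 = -100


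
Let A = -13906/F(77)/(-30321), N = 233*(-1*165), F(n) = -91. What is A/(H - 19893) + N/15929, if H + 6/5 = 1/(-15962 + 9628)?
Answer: -66834280782987688925/27691595014618505061 ≈ -2.4135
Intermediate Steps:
H = -38009/31670 (H = -6/5 + 1/(-15962 + 9628) = -6/5 + 1/(-6334) = -6/5 - 1/6334 = -38009/31670 ≈ -1.2002)
N = -38445 (N = 233*(-165) = -38445)
A = -13906/2759211 (A = -13906/(-91)/(-30321) = -13906*(-1/91)*(-1/30321) = (13906/91)*(-1/30321) = -13906/2759211 ≈ -0.0050398)
A/(H - 19893) + N/15929 = -13906/(2759211*(-38009/31670 - 19893)) - 38445/15929 = -13906/(2759211*(-630049319/31670)) - 38445*1/15929 = -13906/2759211*(-31670/630049319) - 38445/15929 = 440403020/1738439011527309 - 38445/15929 = -66834280782987688925/27691595014618505061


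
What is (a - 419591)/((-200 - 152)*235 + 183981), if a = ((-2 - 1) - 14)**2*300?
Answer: -332891/101261 ≈ -3.2875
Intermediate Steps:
a = 86700 (a = (-3 - 14)**2*300 = (-17)**2*300 = 289*300 = 86700)
(a - 419591)/((-200 - 152)*235 + 183981) = (86700 - 419591)/((-200 - 152)*235 + 183981) = -332891/(-352*235 + 183981) = -332891/(-82720 + 183981) = -332891/101261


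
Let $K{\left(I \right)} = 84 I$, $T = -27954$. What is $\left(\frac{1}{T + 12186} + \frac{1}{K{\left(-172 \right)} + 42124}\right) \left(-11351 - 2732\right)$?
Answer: $\frac{41925091}{109098792} \approx 0.38429$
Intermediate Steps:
$\left(\frac{1}{T + 12186} + \frac{1}{K{\left(-172 \right)} + 42124}\right) \left(-11351 - 2732\right) = \left(\frac{1}{-27954 + 12186} + \frac{1}{84 \left(-172\right) + 42124}\right) \left(-11351 - 2732\right) = \left(\frac{1}{-15768} + \frac{1}{-14448 + 42124}\right) \left(-14083\right) = \left(- \frac{1}{15768} + \frac{1}{27676}\right) \left(-14083\right) = \left(- \frac{2977}{109098792}\right) \left(-14083\right) = \frac{41925091}{109098792}$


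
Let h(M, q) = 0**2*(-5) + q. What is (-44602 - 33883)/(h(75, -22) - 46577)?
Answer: 78485/46599 ≈ 1.6843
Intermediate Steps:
h(M, q) = q (h(M, q) = 0*(-5) + q = 0 + q = q)
(-44602 - 33883)/(h(75, -22) - 46577) = (-44602 - 33883)/(-22 - 46577) = -78485/(-46599) = -78485*(-1/46599) = 78485/46599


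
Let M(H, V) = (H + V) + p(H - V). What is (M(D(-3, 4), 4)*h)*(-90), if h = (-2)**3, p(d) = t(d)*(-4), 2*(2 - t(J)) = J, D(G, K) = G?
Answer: -15120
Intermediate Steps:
t(J) = 2 - J/2
p(d) = -8 + 2*d (p(d) = (2 - d/2)*(-4) = -8 + 2*d)
M(H, V) = -8 - V + 3*H (M(H, V) = (H + V) + (-8 + 2*(H - V)) = (H + V) + (-8 + (-2*V + 2*H)) = (H + V) + (-8 - 2*V + 2*H) = -8 - V + 3*H)
h = -8
(M(D(-3, 4), 4)*h)*(-90) = ((-8 - 1*4 + 3*(-3))*(-8))*(-90) = ((-8 - 4 - 9)*(-8))*(-90) = -21*(-8)*(-90) = 168*(-90) = -15120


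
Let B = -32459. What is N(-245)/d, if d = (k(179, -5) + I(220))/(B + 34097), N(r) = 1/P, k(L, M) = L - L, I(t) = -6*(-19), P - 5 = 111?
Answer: 273/2204 ≈ 0.12387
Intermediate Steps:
P = 116 (P = 5 + 111 = 116)
I(t) = 114
k(L, M) = 0
N(r) = 1/116
d = 19/273 (d = (0 + 114)/(-32459 + 34097) = 114/1638 = 114*(1/1638) = 19/273 ≈ 0.069597)
N(-245)/d = 1/(116*(19/273)) = (1/116)*(273/19) = 273/2204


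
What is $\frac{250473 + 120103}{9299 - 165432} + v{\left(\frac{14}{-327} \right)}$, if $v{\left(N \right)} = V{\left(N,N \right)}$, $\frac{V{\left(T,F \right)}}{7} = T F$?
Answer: $- \frac{39411106628}{16695145557} \approx -2.3606$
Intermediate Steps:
$V{\left(T,F \right)} = 7 F T$ ($V{\left(T,F \right)} = 7 T F = 7 F T$)
$v{\left(N \right)} = 7 N^{2}$ ($v{\left(N \right)} = 7 N N = 7 N^{2}$)
$\frac{250473 + 120103}{9299 - 165432} + v{\left(\frac{14}{-327} \right)} = \frac{250473 + 120103}{9299 - 165432} + 7 \left(\frac{14}{-327}\right)^{2} = \frac{370576}{-156133} + 7 \left(14 \left(- \frac{1}{327}\right)\right)^{2} = 370576 \left(- \frac{1}{156133}\right) + 7 \left(- \frac{14}{327}\right)^{2} = - \frac{370576}{156133} + 7 \cdot \frac{196}{106929} = - \frac{370576}{156133} + \frac{1372}{106929} = - \frac{39411106628}{16695145557}$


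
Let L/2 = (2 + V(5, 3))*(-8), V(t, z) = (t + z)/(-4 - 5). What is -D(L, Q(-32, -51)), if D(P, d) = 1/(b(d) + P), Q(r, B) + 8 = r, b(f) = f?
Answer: 9/520 ≈ 0.017308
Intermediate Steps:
Q(r, B) = -8 + r
V(t, z) = -t/9 - z/9 (V(t, z) = (t + z)/(-9) = (t + z)*(-1/9) = -t/9 - z/9)
L = -160/9 (L = 2*((2 + (-1/9*5 - 1/9*3))*(-8)) = 2*((2 + (-5/9 - 1/3))*(-8)) = 2*((2 - 8/9)*(-8)) = 2*((10/9)*(-8)) = 2*(-80/9) = -160/9 ≈ -17.778)
D(P, d) = 1/(P + d) (D(P, d) = 1/(d + P) = 1/(P + d))
-D(L, Q(-32, -51)) = -1/(-160/9 + (-8 - 32)) = -1/(-160/9 - 40) = -1/(-520/9) = -1*(-9/520) = 9/520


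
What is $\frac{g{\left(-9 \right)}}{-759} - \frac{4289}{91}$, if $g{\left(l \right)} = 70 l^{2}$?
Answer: $- \frac{1257107}{23023} \approx -54.602$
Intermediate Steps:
$\frac{g{\left(-9 \right)}}{-759} - \frac{4289}{91} = \frac{70 \left(-9\right)^{2}}{-759} - \frac{4289}{91} = 70 \cdot 81 \left(- \frac{1}{759}\right) - \frac{4289}{91} = 5670 \left(- \frac{1}{759}\right) - \frac{4289}{91} = - \frac{1890}{253} - \frac{4289}{91} = - \frac{1257107}{23023}$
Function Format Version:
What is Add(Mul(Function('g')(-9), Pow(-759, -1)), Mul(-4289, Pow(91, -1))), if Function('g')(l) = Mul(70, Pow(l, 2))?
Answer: Rational(-1257107, 23023) ≈ -54.602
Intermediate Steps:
Add(Mul(Function('g')(-9), Pow(-759, -1)), Mul(-4289, Pow(91, -1))) = Add(Mul(Mul(70, Pow(-9, 2)), Pow(-759, -1)), Mul(-4289, Pow(91, -1))) = Add(Mul(Mul(70, 81), Rational(-1, 759)), Mul(-4289, Rational(1, 91))) = Add(Mul(5670, Rational(-1, 759)), Rational(-4289, 91)) = Add(Rational(-1890, 253), Rational(-4289, 91)) = Rational(-1257107, 23023)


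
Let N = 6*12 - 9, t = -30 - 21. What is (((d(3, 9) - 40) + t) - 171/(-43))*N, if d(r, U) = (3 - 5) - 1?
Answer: -243873/43 ≈ -5671.5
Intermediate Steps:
t = -51
N = 63 (N = 72 - 9 = 63)
d(r, U) = -3 (d(r, U) = -2 - 1 = -3)
(((d(3, 9) - 40) + t) - 171/(-43))*N = (((-3 - 40) - 51) - 171/(-43))*63 = ((-43 - 51) - 171*(-1/43))*63 = (-94 + 171/43)*63 = -3871/43*63 = -243873/43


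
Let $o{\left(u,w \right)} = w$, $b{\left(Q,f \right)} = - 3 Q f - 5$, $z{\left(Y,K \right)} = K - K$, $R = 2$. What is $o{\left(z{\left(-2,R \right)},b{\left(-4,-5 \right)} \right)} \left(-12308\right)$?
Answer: $800020$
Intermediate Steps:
$z{\left(Y,K \right)} = 0$
$b{\left(Q,f \right)} = -5 - 3 Q f$ ($b{\left(Q,f \right)} = - 3 Q f - 5 = -5 - 3 Q f$)
$o{\left(z{\left(-2,R \right)},b{\left(-4,-5 \right)} \right)} \left(-12308\right) = \left(-5 - \left(-12\right) \left(-5\right)\right) \left(-12308\right) = \left(-5 - 60\right) \left(-12308\right) = \left(-65\right) \left(-12308\right) = 800020$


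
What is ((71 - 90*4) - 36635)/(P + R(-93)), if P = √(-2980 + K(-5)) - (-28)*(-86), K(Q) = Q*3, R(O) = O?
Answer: 23086731/1564499 + 9231*I*√2995/1564499 ≈ 14.757 + 0.3229*I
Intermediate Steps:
K(Q) = 3*Q
P = -2408 + I*√2995 (P = √(-2980 + 3*(-5)) - (-28)*(-86) = √(-2980 - 15) - 1*2408 = √(-2995) - 2408 = I*√2995 - 2408 = -2408 + I*√2995 ≈ -2408.0 + 54.727*I)
((71 - 90*4) - 36635)/(P + R(-93)) = ((71 - 90*4) - 36635)/((-2408 + I*√2995) - 93) = ((71 - 360) - 36635)/(-2501 + I*√2995) = (-289 - 36635)/(-2501 + I*√2995) = -36924/(-2501 + I*√2995)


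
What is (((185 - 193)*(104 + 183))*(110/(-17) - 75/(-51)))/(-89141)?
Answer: -11480/89141 ≈ -0.12878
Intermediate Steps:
(((185 - 193)*(104 + 183))*(110/(-17) - 75/(-51)))/(-89141) = ((-8*287)*(110*(-1/17) - 75*(-1/51)))*(-1/89141) = -2296*(-110/17 + 25/17)*(-1/89141) = -2296*(-5)*(-1/89141) = 11480*(-1/89141) = -11480/89141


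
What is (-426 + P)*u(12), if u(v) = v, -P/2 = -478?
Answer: 6360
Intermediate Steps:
P = 956 (P = -2*(-478) = 956)
(-426 + P)*u(12) = (-426 + 956)*12 = 530*12 = 6360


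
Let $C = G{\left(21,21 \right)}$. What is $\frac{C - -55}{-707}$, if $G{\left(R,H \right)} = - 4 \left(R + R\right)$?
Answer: $\frac{113}{707} \approx 0.15983$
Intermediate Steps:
$G{\left(R,H \right)} = - 8 R$ ($G{\left(R,H \right)} = - 4 \cdot 2 R = - 8 R$)
$C = -168$ ($C = \left(-8\right) 21 = -168$)
$\frac{C - -55}{-707} = \frac{-168 - -55}{-707} = \left(-168 + 55\right) \left(- \frac{1}{707}\right) = \left(-113\right) \left(- \frac{1}{707}\right) = \frac{113}{707}$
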